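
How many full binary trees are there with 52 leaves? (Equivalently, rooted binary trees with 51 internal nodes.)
C_51 = 7684785670514316385230816156

These full binary trees are counted by the Catalan number C_n = (1/(n + 1)) · C(2n, n). For n = 51: C_51 = (1/52) · C(102, 51) = 399608854866744452032002440112/52 = 7684785670514316385230816156.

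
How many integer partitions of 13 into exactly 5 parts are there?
p(13, 5 parts) = 18

Partitions of n into exactly k parts ↔ partitions of n − k into at most k parts (subtract 1 from each part). For n = 13, k = 5, the partitions are: 9+1+1+1+1, 8+2+1+1+1, 7+3+1+1+1, 7+2+2+1+1, 6+4+1+1+1, 6+3+2+1+1, 6+2+2+2+1, 5+5+1+1+1, 5+4+2+1+1, 5+3+3+1+1, 5+3+2+2+1, 5+2+2+2+2, 4+4+3+1+1, 4+4+2+2+1, 4+3+3+2+1, 4+3+2+2+2, 3+3+3+3+1, 3+3+3+2+2. Count = 18.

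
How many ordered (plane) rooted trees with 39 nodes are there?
C_38 = 176733862787006701400

These ordered rooted trees are counted by the Catalan number C_n = (1/(n + 1)) · C(2n, n). For n = 38: C_38 = (1/39) · C(76, 38) = 6892620648693261354600/39 = 176733862787006701400.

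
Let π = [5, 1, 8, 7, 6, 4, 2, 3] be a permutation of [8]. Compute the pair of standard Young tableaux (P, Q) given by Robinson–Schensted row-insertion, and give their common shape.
P = [1, 2, 3] / [4, 6] / [5] / [7] / [8];  Q = [1, 3, 8] / [2, 4] / [5] / [6] / [7];  common shape = (3, 2, 1, 1, 1)

Row-insert the values π_1, π_2, … into P one at a time, bumping the leftmost entry strictly greater than the inserted value down to the next row. The recording tableau Q records, in position (i, j), the step at which that cell was added to P.
  Insert 5 (step 1): P = [5];  Q = [1]
  Insert 1 (step 2): P = [1] / [5];  Q = [1] / [2]
  Insert 8 (step 3): P = [1, 8] / [5];  Q = [1, 3] / [2]
  Insert 7 (step 4): P = [1, 7] / [5, 8];  Q = [1, 3] / [2, 4]
  Insert 6 (step 5): P = [1, 6] / [5, 7] / [8];  Q = [1, 3] / [2, 4] / [5]
  Insert 4 (step 6): P = [1, 4] / [5, 6] / [7] / [8];  Q = [1, 3] / [2, 4] / [5] / [6]
  Insert 2 (step 7): P = [1, 2] / [4, 6] / [5] / [7] / [8];  Q = [1, 3] / [2, 4] / [5] / [6] / [7]
  Insert 3 (step 8): P = [1, 2, 3] / [4, 6] / [5] / [7] / [8];  Q = [1, 3, 8] / [2, 4] / [5] / [6] / [7]
Final shape: (3, 2, 1, 1, 1).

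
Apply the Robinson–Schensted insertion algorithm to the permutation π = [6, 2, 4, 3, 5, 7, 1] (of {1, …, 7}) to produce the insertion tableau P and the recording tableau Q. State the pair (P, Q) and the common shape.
P = [1, 3, 5, 7] / [2] / [4] / [6];  Q = [1, 3, 5, 6] / [2] / [4] / [7];  common shape = (4, 1, 1, 1)

Row-insert the values π_1, π_2, … into P one at a time, bumping the leftmost entry strictly greater than the inserted value down to the next row. The recording tableau Q records, in position (i, j), the step at which that cell was added to P.
  Insert 6 (step 1): P = [6];  Q = [1]
  Insert 2 (step 2): P = [2] / [6];  Q = [1] / [2]
  Insert 4 (step 3): P = [2, 4] / [6];  Q = [1, 3] / [2]
  Insert 3 (step 4): P = [2, 3] / [4] / [6];  Q = [1, 3] / [2] / [4]
  Insert 5 (step 5): P = [2, 3, 5] / [4] / [6];  Q = [1, 3, 5] / [2] / [4]
  Insert 7 (step 6): P = [2, 3, 5, 7] / [4] / [6];  Q = [1, 3, 5, 6] / [2] / [4]
  Insert 1 (step 7): P = [1, 3, 5, 7] / [2] / [4] / [6];  Q = [1, 3, 5, 6] / [2] / [4] / [7]
Final shape: (4, 1, 1, 1).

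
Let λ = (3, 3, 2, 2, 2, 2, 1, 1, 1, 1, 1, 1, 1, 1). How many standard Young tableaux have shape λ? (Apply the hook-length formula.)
# SYT of shape (3, 3, 2, 2, 2, 2, 1, 1, 1, 1, 1, 1, 1, 1) = 3357585

Hook-length formula: f^λ = n! / Π hook(c), product over all cells c of the Young diagram. For λ = (3, 3, 2, 2, 2, 2, 1, 1, 1, 1, 1, 1, 1, 1), n = 22 boxes. Hook lengths by row (left-to-right, top-to-bottom): [16, 7, 2]; [15, 6, 1]; [13, 4]; [12, 3]; [11, 2]; [10, 1]; [8]; [7]; [6]; [5]; [4]; [3]; [2]; [1]. Product of hooks = 334764638208000. So f^λ = 22! / 334764638208000 = 1124000727777607680000 / 334764638208000 = 3357585.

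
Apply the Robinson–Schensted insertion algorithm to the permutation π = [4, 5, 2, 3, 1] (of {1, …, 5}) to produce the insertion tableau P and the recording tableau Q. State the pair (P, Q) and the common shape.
P = [1, 3] / [2, 5] / [4];  Q = [1, 2] / [3, 4] / [5];  common shape = (2, 2, 1)

Row-insert the values π_1, π_2, … into P one at a time, bumping the leftmost entry strictly greater than the inserted value down to the next row. The recording tableau Q records, in position (i, j), the step at which that cell was added to P.
  Insert 4 (step 1): P = [4];  Q = [1]
  Insert 5 (step 2): P = [4, 5];  Q = [1, 2]
  Insert 2 (step 3): P = [2, 5] / [4];  Q = [1, 2] / [3]
  Insert 3 (step 4): P = [2, 3] / [4, 5];  Q = [1, 2] / [3, 4]
  Insert 1 (step 5): P = [1, 3] / [2, 5] / [4];  Q = [1, 2] / [3, 4] / [5]
Final shape: (2, 2, 1).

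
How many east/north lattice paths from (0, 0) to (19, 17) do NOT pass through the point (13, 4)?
Number of paths = 8532922440

Total paths from (0, 0) to (19, 17): C(36, 19) = 8597496600. Paths through (13, 4): (paths (0, 0) → (13, 4)) × (paths (13, 4) → (19, 17)) = C(17, 13) · C(19, 6) = 2380 · 27132 = 64574160. Avoidance count = 8597496600 − 64574160 = 8532922440.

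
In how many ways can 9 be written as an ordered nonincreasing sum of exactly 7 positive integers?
p(9, 7 parts) = 2

Partitions of n into exactly k parts ↔ partitions of n − k into at most k parts (subtract 1 from each part). For n = 9, k = 7, the partitions are: 3+1+1+1+1+1+1, 2+2+1+1+1+1+1. Count = 2.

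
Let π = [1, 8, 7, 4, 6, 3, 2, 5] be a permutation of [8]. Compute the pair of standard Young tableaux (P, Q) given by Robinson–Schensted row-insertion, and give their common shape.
P = [1, 2, 5] / [3, 6] / [4] / [7] / [8];  Q = [1, 2, 5] / [3, 8] / [4] / [6] / [7];  common shape = (3, 2, 1, 1, 1)

Row-insert the values π_1, π_2, … into P one at a time, bumping the leftmost entry strictly greater than the inserted value down to the next row. The recording tableau Q records, in position (i, j), the step at which that cell was added to P.
  Insert 1 (step 1): P = [1];  Q = [1]
  Insert 8 (step 2): P = [1, 8];  Q = [1, 2]
  Insert 7 (step 3): P = [1, 7] / [8];  Q = [1, 2] / [3]
  Insert 4 (step 4): P = [1, 4] / [7] / [8];  Q = [1, 2] / [3] / [4]
  Insert 6 (step 5): P = [1, 4, 6] / [7] / [8];  Q = [1, 2, 5] / [3] / [4]
  Insert 3 (step 6): P = [1, 3, 6] / [4] / [7] / [8];  Q = [1, 2, 5] / [3] / [4] / [6]
  Insert 2 (step 7): P = [1, 2, 6] / [3] / [4] / [7] / [8];  Q = [1, 2, 5] / [3] / [4] / [6] / [7]
  Insert 5 (step 8): P = [1, 2, 5] / [3, 6] / [4] / [7] / [8];  Q = [1, 2, 5] / [3, 8] / [4] / [6] / [7]
Final shape: (3, 2, 1, 1, 1).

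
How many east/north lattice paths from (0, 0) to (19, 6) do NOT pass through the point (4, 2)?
Number of paths = 118960

Total paths from (0, 0) to (19, 6): C(25, 19) = 177100. Paths through (4, 2): (paths (0, 0) → (4, 2)) × (paths (4, 2) → (19, 6)) = C(6, 4) · C(19, 15) = 15 · 3876 = 58140. Avoidance count = 177100 − 58140 = 118960.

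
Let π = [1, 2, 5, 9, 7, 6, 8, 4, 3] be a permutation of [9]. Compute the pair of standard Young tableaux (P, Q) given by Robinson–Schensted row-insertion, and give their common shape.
P = [1, 2, 3, 6, 8] / [4] / [5] / [7] / [9];  Q = [1, 2, 3, 4, 7] / [5] / [6] / [8] / [9];  common shape = (5, 1, 1, 1, 1)

Row-insert the values π_1, π_2, … into P one at a time, bumping the leftmost entry strictly greater than the inserted value down to the next row. The recording tableau Q records, in position (i, j), the step at which that cell was added to P.
  Insert 1 (step 1): P = [1];  Q = [1]
  Insert 2 (step 2): P = [1, 2];  Q = [1, 2]
  Insert 5 (step 3): P = [1, 2, 5];  Q = [1, 2, 3]
  Insert 9 (step 4): P = [1, 2, 5, 9];  Q = [1, 2, 3, 4]
  Insert 7 (step 5): P = [1, 2, 5, 7] / [9];  Q = [1, 2, 3, 4] / [5]
  Insert 6 (step 6): P = [1, 2, 5, 6] / [7] / [9];  Q = [1, 2, 3, 4] / [5] / [6]
  Insert 8 (step 7): P = [1, 2, 5, 6, 8] / [7] / [9];  Q = [1, 2, 3, 4, 7] / [5] / [6]
  Insert 4 (step 8): P = [1, 2, 4, 6, 8] / [5] / [7] / [9];  Q = [1, 2, 3, 4, 7] / [5] / [6] / [8]
  Insert 3 (step 9): P = [1, 2, 3, 6, 8] / [4] / [5] / [7] / [9];  Q = [1, 2, 3, 4, 7] / [5] / [6] / [8] / [9]
Final shape: (5, 1, 1, 1, 1).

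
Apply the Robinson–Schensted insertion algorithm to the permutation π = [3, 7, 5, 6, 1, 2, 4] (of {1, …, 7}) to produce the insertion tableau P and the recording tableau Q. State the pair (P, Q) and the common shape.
P = [1, 2, 4] / [3, 5, 6] / [7];  Q = [1, 2, 4] / [3, 6, 7] / [5];  common shape = (3, 3, 1)

Row-insert the values π_1, π_2, … into P one at a time, bumping the leftmost entry strictly greater than the inserted value down to the next row. The recording tableau Q records, in position (i, j), the step at which that cell was added to P.
  Insert 3 (step 1): P = [3];  Q = [1]
  Insert 7 (step 2): P = [3, 7];  Q = [1, 2]
  Insert 5 (step 3): P = [3, 5] / [7];  Q = [1, 2] / [3]
  Insert 6 (step 4): P = [3, 5, 6] / [7];  Q = [1, 2, 4] / [3]
  Insert 1 (step 5): P = [1, 5, 6] / [3] / [7];  Q = [1, 2, 4] / [3] / [5]
  Insert 2 (step 6): P = [1, 2, 6] / [3, 5] / [7];  Q = [1, 2, 4] / [3, 6] / [5]
  Insert 4 (step 7): P = [1, 2, 4] / [3, 5, 6] / [7];  Q = [1, 2, 4] / [3, 6, 7] / [5]
Final shape: (3, 3, 1).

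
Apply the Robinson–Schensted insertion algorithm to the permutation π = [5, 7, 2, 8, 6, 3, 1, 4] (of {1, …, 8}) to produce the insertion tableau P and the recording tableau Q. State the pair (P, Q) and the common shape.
P = [1, 3, 4] / [2, 6, 8] / [5] / [7];  Q = [1, 2, 4] / [3, 5, 8] / [6] / [7];  common shape = (3, 3, 1, 1)

Row-insert the values π_1, π_2, … into P one at a time, bumping the leftmost entry strictly greater than the inserted value down to the next row. The recording tableau Q records, in position (i, j), the step at which that cell was added to P.
  Insert 5 (step 1): P = [5];  Q = [1]
  Insert 7 (step 2): P = [5, 7];  Q = [1, 2]
  Insert 2 (step 3): P = [2, 7] / [5];  Q = [1, 2] / [3]
  Insert 8 (step 4): P = [2, 7, 8] / [5];  Q = [1, 2, 4] / [3]
  Insert 6 (step 5): P = [2, 6, 8] / [5, 7];  Q = [1, 2, 4] / [3, 5]
  Insert 3 (step 6): P = [2, 3, 8] / [5, 6] / [7];  Q = [1, 2, 4] / [3, 5] / [6]
  Insert 1 (step 7): P = [1, 3, 8] / [2, 6] / [5] / [7];  Q = [1, 2, 4] / [3, 5] / [6] / [7]
  Insert 4 (step 8): P = [1, 3, 4] / [2, 6, 8] / [5] / [7];  Q = [1, 2, 4] / [3, 5, 8] / [6] / [7]
Final shape: (3, 3, 1, 1).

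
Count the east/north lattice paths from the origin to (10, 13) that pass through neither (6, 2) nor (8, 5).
Number of paths = 1060531

Inclusion–exclusion. Total paths: C(23, 10) = 1144066. Through P₁: C(8, 6)·C(15, 4) = 38220. Through P₂: C(13, 8)·C(10, 2) = 57915. Since P₁ is strictly southwest of P₂, a monotone path through both must visit P₁ then P₂; paths through both = C(8, 6)·C(5, 2)·C(10, 2) = 12600. Avoid both = 1144066 − 38220 − 57915 + 12600 = 1060531.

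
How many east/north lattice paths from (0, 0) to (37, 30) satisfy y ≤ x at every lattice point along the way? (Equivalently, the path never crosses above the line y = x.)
Number of paths = 2103092789933110976

By the reflection principle (André's argument), the number of monotone paths to (37, 30) with n ≤ m that never go above y = x is C(67, 37) − C(67, 38) = 9989690752182277136 − 7886597962249166160 = 2103092789933110976.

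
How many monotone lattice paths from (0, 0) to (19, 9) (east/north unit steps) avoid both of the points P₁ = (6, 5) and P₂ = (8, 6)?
Number of paths = 5218752

Inclusion–exclusion. Total paths: C(28, 19) = 6906900. Through P₁: C(11, 6)·C(17, 13) = 1099560. Through P₂: C(14, 8)·C(14, 11) = 1093092. Since P₁ is strictly southwest of P₂, a monotone path through both must visit P₁ then P₂; paths through both = C(11, 6)·C(3, 2)·C(14, 11) = 504504. Avoid both = 6906900 − 1099560 − 1093092 + 504504 = 5218752.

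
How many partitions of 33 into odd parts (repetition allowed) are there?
p_odd(33) = 448

Enumerate partitions using only odd parts via the recurrence o(n, m) = o(n, m−2) + o(n−m, m) over odd m, starting from the largest odd part ≤ n. This gives p_odd(33) = 448. (Euler's theorem: equals the count of distinct-part partitions.)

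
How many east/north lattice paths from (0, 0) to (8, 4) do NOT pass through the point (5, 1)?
Number of paths = 375

Total paths from (0, 0) to (8, 4): C(12, 8) = 495. Paths through (5, 1): (paths (0, 0) → (5, 1)) × (paths (5, 1) → (8, 4)) = C(6, 5) · C(6, 3) = 6 · 20 = 120. Avoidance count = 495 − 120 = 375.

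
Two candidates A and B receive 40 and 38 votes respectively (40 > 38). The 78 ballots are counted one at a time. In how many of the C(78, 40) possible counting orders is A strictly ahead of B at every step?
Strict-lead orderings = 680425371729975800390

Total orderings of the 78 votes with 40 for A: C(78, 40) = 26536589497469056215210. By the Bertrand ballot formula (Cycle Lemma / reflection principle), the number of orderings in which A is strictly ahead of B throughout is (p − q)/(p + q) · C(p + q, p) = (40 − 38)/(40 + 38) · 26536589497469056215210 = 680425371729975800390.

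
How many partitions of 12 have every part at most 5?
p(12, parts ≤ 5) = 47

Partitions of 12 with all parts ≤ 5: 5+5+2, 5+5+1+1, 5+4+3, 5+4+2+1, 5+4+1+1+1, 5+3+3+1, 5+3+2+2, 5+3+2+1+1, 5+3+1+1+1+1, 5+2+2+2+1, 5+2+2+1+1+1, 5+2+1+1+1+1+1, 5+1+1+1+1+1+1+1, 4+4+4, 4+4+3+1, 4+4+2+2, 4+4+2+1+1, 4+4+1+1+1+1, 4+3+3+2, 4+3+3+1+1, 4+3+2+2+1, 4+3+2+1+1+1, 4+3+1+1+1+1+1, 4+2+2+2+2, 4+2+2+2+1+1, 4+2+2+1+1+1+1, 4+2+1+1+1+1+1+1, 4+1+1+1+1+1+1+1+1, 3+3+3+3, 3+3+3+2+1, … (47 total). Count = 47.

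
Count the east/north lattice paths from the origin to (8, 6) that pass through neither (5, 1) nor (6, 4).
Number of paths = 1551

Inclusion–exclusion. Total paths: C(14, 8) = 3003. Through P₁: C(6, 5)·C(8, 3) = 336. Through P₂: C(10, 6)·C(4, 2) = 1260. Since P₁ is strictly southwest of P₂, a monotone path through both must visit P₁ then P₂; paths through both = C(6, 5)·C(4, 1)·C(4, 2) = 144. Avoid both = 3003 − 336 − 1260 + 144 = 1551.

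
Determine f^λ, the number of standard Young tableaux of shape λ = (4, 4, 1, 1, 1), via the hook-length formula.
# SYT of shape (4, 4, 1, 1, 1) = 825

Hook-length formula: f^λ = n! / Π hook(c), product over all cells c of the Young diagram. For λ = (4, 4, 1, 1, 1), n = 11 boxes. Hook lengths by row (left-to-right, top-to-bottom): [8, 4, 3, 2]; [7, 3, 2, 1]; [3]; [2]; [1]. Product of hooks = 48384. So f^λ = 11! / 48384 = 39916800 / 48384 = 825.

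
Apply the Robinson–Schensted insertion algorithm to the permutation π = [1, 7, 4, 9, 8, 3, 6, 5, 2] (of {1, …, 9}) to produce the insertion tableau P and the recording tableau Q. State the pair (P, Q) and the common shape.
P = [1, 2, 5] / [3, 6] / [4, 8] / [7] / [9];  Q = [1, 2, 4] / [3, 5] / [6, 7] / [8] / [9];  common shape = (3, 2, 2, 1, 1)

Row-insert the values π_1, π_2, … into P one at a time, bumping the leftmost entry strictly greater than the inserted value down to the next row. The recording tableau Q records, in position (i, j), the step at which that cell was added to P.
  Insert 1 (step 1): P = [1];  Q = [1]
  Insert 7 (step 2): P = [1, 7];  Q = [1, 2]
  Insert 4 (step 3): P = [1, 4] / [7];  Q = [1, 2] / [3]
  Insert 9 (step 4): P = [1, 4, 9] / [7];  Q = [1, 2, 4] / [3]
  Insert 8 (step 5): P = [1, 4, 8] / [7, 9];  Q = [1, 2, 4] / [3, 5]
  Insert 3 (step 6): P = [1, 3, 8] / [4, 9] / [7];  Q = [1, 2, 4] / [3, 5] / [6]
  Insert 6 (step 7): P = [1, 3, 6] / [4, 8] / [7, 9];  Q = [1, 2, 4] / [3, 5] / [6, 7]
  Insert 5 (step 8): P = [1, 3, 5] / [4, 6] / [7, 8] / [9];  Q = [1, 2, 4] / [3, 5] / [6, 7] / [8]
  Insert 2 (step 9): P = [1, 2, 5] / [3, 6] / [4, 8] / [7] / [9];  Q = [1, 2, 4] / [3, 5] / [6, 7] / [8] / [9]
Final shape: (3, 2, 2, 1, 1).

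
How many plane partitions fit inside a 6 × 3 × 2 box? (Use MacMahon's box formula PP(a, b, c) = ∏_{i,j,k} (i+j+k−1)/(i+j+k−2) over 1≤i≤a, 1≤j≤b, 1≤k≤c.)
PP(6, 3, 2) = 2520

Evaluate the triple product over i = 1..6, j = 1..3, k = 1..2. The factors are (2/1) · (3/2) · (3/2) · (4/3) · (4/3) · (5/4) · (3/2) · (4/3) · … (36 factors total). The numerators and denominators telescope so the product is an integer; carrying out the multiplication exactly gives PP(6, 3, 2) = 2520.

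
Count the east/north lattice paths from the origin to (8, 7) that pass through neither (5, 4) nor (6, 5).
Number of paths = 2655

Inclusion–exclusion. Total paths: C(15, 8) = 6435. Through P₁: C(9, 5)·C(6, 3) = 2520. Through P₂: C(11, 6)·C(4, 2) = 2772. Since P₁ is strictly southwest of P₂, a monotone path through both must visit P₁ then P₂; paths through both = C(9, 5)·C(2, 1)·C(4, 2) = 1512. Avoid both = 6435 − 2520 − 2772 + 1512 = 2655.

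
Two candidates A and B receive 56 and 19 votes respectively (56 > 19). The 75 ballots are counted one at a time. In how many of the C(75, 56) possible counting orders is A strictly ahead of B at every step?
Strict-lead orderings = 141510552115622428

Total orderings of the 75 votes with 56 for A: C(75, 56) = 286845713747883300. By the Bertrand ballot formula (Cycle Lemma / reflection principle), the number of orderings in which A is strictly ahead of B throughout is (p − q)/(p + q) · C(p + q, p) = (56 − 19)/(56 + 19) · 286845713747883300 = 141510552115622428.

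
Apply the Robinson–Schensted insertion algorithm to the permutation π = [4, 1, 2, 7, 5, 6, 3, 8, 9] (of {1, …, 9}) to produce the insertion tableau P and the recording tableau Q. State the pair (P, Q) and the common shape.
P = [1, 2, 3, 6, 8, 9] / [4, 5] / [7];  Q = [1, 3, 4, 6, 8, 9] / [2, 5] / [7];  common shape = (6, 2, 1)

Row-insert the values π_1, π_2, … into P one at a time, bumping the leftmost entry strictly greater than the inserted value down to the next row. The recording tableau Q records, in position (i, j), the step at which that cell was added to P.
  Insert 4 (step 1): P = [4];  Q = [1]
  Insert 1 (step 2): P = [1] / [4];  Q = [1] / [2]
  Insert 2 (step 3): P = [1, 2] / [4];  Q = [1, 3] / [2]
  Insert 7 (step 4): P = [1, 2, 7] / [4];  Q = [1, 3, 4] / [2]
  Insert 5 (step 5): P = [1, 2, 5] / [4, 7];  Q = [1, 3, 4] / [2, 5]
  Insert 6 (step 6): P = [1, 2, 5, 6] / [4, 7];  Q = [1, 3, 4, 6] / [2, 5]
  Insert 3 (step 7): P = [1, 2, 3, 6] / [4, 5] / [7];  Q = [1, 3, 4, 6] / [2, 5] / [7]
  Insert 8 (step 8): P = [1, 2, 3, 6, 8] / [4, 5] / [7];  Q = [1, 3, 4, 6, 8] / [2, 5] / [7]
  Insert 9 (step 9): P = [1, 2, 3, 6, 8, 9] / [4, 5] / [7];  Q = [1, 3, 4, 6, 8, 9] / [2, 5] / [7]
Final shape: (6, 2, 1).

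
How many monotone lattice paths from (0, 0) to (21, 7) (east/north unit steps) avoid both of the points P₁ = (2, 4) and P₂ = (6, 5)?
Number of paths = 1108308

Inclusion–exclusion. Total paths: C(28, 21) = 1184040. Through P₁: C(6, 2)·C(22, 19) = 23100. Through P₂: C(11, 6)·C(17, 15) = 62832. Since P₁ is strictly southwest of P₂, a monotone path through both must visit P₁ then P₂; paths through both = C(6, 2)·C(5, 4)·C(17, 15) = 10200. Avoid both = 1184040 − 23100 − 62832 + 10200 = 1108308.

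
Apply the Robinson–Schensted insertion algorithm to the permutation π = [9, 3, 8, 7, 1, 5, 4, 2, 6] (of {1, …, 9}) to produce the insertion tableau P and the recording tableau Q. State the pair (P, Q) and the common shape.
P = [1, 2, 6] / [3, 4] / [5] / [7] / [8] / [9];  Q = [1, 3, 9] / [2, 6] / [4] / [5] / [7] / [8];  common shape = (3, 2, 1, 1, 1, 1)

Row-insert the values π_1, π_2, … into P one at a time, bumping the leftmost entry strictly greater than the inserted value down to the next row. The recording tableau Q records, in position (i, j), the step at which that cell was added to P.
  Insert 9 (step 1): P = [9];  Q = [1]
  Insert 3 (step 2): P = [3] / [9];  Q = [1] / [2]
  Insert 8 (step 3): P = [3, 8] / [9];  Q = [1, 3] / [2]
  Insert 7 (step 4): P = [3, 7] / [8] / [9];  Q = [1, 3] / [2] / [4]
  Insert 1 (step 5): P = [1, 7] / [3] / [8] / [9];  Q = [1, 3] / [2] / [4] / [5]
  Insert 5 (step 6): P = [1, 5] / [3, 7] / [8] / [9];  Q = [1, 3] / [2, 6] / [4] / [5]
  Insert 4 (step 7): P = [1, 4] / [3, 5] / [7] / [8] / [9];  Q = [1, 3] / [2, 6] / [4] / [5] / [7]
  Insert 2 (step 8): P = [1, 2] / [3, 4] / [5] / [7] / [8] / [9];  Q = [1, 3] / [2, 6] / [4] / [5] / [7] / [8]
  Insert 6 (step 9): P = [1, 2, 6] / [3, 4] / [5] / [7] / [8] / [9];  Q = [1, 3, 9] / [2, 6] / [4] / [5] / [7] / [8]
Final shape: (3, 2, 1, 1, 1, 1).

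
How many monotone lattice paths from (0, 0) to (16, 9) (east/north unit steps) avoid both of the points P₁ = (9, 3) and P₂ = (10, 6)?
Number of paths = 1066703

Inclusion–exclusion. Total paths: C(25, 16) = 2042975. Through P₁: C(12, 9)·C(13, 7) = 377520. Through P₂: C(16, 10)·C(9, 6) = 672672. Since P₁ is strictly southwest of P₂, a monotone path through both must visit P₁ then P₂; paths through both = C(12, 9)·C(4, 1)·C(9, 6) = 73920. Avoid both = 2042975 − 377520 − 672672 + 73920 = 1066703.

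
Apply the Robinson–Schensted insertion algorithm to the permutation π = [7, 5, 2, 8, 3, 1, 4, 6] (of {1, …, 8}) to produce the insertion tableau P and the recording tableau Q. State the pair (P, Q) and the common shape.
P = [1, 3, 4, 6] / [2, 8] / [5] / [7];  Q = [1, 4, 7, 8] / [2, 5] / [3] / [6];  common shape = (4, 2, 1, 1)

Row-insert the values π_1, π_2, … into P one at a time, bumping the leftmost entry strictly greater than the inserted value down to the next row. The recording tableau Q records, in position (i, j), the step at which that cell was added to P.
  Insert 7 (step 1): P = [7];  Q = [1]
  Insert 5 (step 2): P = [5] / [7];  Q = [1] / [2]
  Insert 2 (step 3): P = [2] / [5] / [7];  Q = [1] / [2] / [3]
  Insert 8 (step 4): P = [2, 8] / [5] / [7];  Q = [1, 4] / [2] / [3]
  Insert 3 (step 5): P = [2, 3] / [5, 8] / [7];  Q = [1, 4] / [2, 5] / [3]
  Insert 1 (step 6): P = [1, 3] / [2, 8] / [5] / [7];  Q = [1, 4] / [2, 5] / [3] / [6]
  Insert 4 (step 7): P = [1, 3, 4] / [2, 8] / [5] / [7];  Q = [1, 4, 7] / [2, 5] / [3] / [6]
  Insert 6 (step 8): P = [1, 3, 4, 6] / [2, 8] / [5] / [7];  Q = [1, 4, 7, 8] / [2, 5] / [3] / [6]
Final shape: (4, 2, 1, 1).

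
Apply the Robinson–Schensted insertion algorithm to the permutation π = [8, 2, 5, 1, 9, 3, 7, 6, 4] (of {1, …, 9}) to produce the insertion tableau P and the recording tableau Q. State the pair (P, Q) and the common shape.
P = [1, 3, 4] / [2, 5, 6] / [7, 9] / [8];  Q = [1, 3, 5] / [2, 6, 7] / [4, 8] / [9];  common shape = (3, 3, 2, 1)

Row-insert the values π_1, π_2, … into P one at a time, bumping the leftmost entry strictly greater than the inserted value down to the next row. The recording tableau Q records, in position (i, j), the step at which that cell was added to P.
  Insert 8 (step 1): P = [8];  Q = [1]
  Insert 2 (step 2): P = [2] / [8];  Q = [1] / [2]
  Insert 5 (step 3): P = [2, 5] / [8];  Q = [1, 3] / [2]
  Insert 1 (step 4): P = [1, 5] / [2] / [8];  Q = [1, 3] / [2] / [4]
  Insert 9 (step 5): P = [1, 5, 9] / [2] / [8];  Q = [1, 3, 5] / [2] / [4]
  Insert 3 (step 6): P = [1, 3, 9] / [2, 5] / [8];  Q = [1, 3, 5] / [2, 6] / [4]
  Insert 7 (step 7): P = [1, 3, 7] / [2, 5, 9] / [8];  Q = [1, 3, 5] / [2, 6, 7] / [4]
  Insert 6 (step 8): P = [1, 3, 6] / [2, 5, 7] / [8, 9];  Q = [1, 3, 5] / [2, 6, 7] / [4, 8]
  Insert 4 (step 9): P = [1, 3, 4] / [2, 5, 6] / [7, 9] / [8];  Q = [1, 3, 5] / [2, 6, 7] / [4, 8] / [9]
Final shape: (3, 3, 2, 1).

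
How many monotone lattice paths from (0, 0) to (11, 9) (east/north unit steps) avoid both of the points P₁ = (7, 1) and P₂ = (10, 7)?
Number of paths = 107672

Inclusion–exclusion. Total paths: C(20, 11) = 167960. Through P₁: C(8, 7)·C(12, 4) = 3960. Through P₂: C(17, 10)·C(3, 1) = 58344. Since P₁ is strictly southwest of P₂, a monotone path through both must visit P₁ then P₂; paths through both = C(8, 7)·C(9, 3)·C(3, 1) = 2016. Avoid both = 167960 − 3960 − 58344 + 2016 = 107672.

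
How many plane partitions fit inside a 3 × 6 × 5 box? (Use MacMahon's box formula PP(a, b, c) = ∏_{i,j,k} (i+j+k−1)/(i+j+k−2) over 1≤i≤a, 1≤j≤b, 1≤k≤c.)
PP(3, 6, 5) = 3737448

Evaluate the triple product over i = 1..3, j = 1..6, k = 1..5. The factors are (2/1) · (3/2) · (4/3) · (5/4) · (6/5) · (3/2) · (4/3) · (5/4) · … (90 factors total). The numerators and denominators telescope so the product is an integer; carrying out the multiplication exactly gives PP(3, 6, 5) = 3737448.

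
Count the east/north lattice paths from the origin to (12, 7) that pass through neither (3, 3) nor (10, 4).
Number of paths = 27678

Inclusion–exclusion. Total paths: C(19, 12) = 50388. Through P₁: C(6, 3)·C(13, 9) = 14300. Through P₂: C(14, 10)·C(5, 2) = 10010. Since P₁ is strictly southwest of P₂, a monotone path through both must visit P₁ then P₂; paths through both = C(6, 3)·C(8, 7)·C(5, 2) = 1600. Avoid both = 50388 − 14300 − 10010 + 1600 = 27678.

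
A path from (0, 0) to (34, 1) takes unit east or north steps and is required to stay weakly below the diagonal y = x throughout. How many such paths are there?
Number of paths = 34

By the reflection principle (André's argument), the number of monotone paths to (34, 1) with n ≤ m that never go above y = x is C(35, 34) − C(35, 35) = 35 − 1 = 34.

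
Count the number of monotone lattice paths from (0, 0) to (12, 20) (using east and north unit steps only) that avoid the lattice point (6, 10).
Number of paths = 161664776

Total paths from (0, 0) to (12, 20): C(32, 12) = 225792840. Paths through (6, 10): (paths (0, 0) → (6, 10)) × (paths (6, 10) → (12, 20)) = C(16, 6) · C(16, 6) = 8008 · 8008 = 64128064. Avoidance count = 225792840 − 64128064 = 161664776.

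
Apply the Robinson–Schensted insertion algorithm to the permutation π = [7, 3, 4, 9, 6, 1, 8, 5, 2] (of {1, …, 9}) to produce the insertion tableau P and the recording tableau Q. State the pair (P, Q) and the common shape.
P = [1, 2, 5, 8] / [3, 4] / [6, 9] / [7];  Q = [1, 3, 4, 7] / [2, 5] / [6, 8] / [9];  common shape = (4, 2, 2, 1)

Row-insert the values π_1, π_2, … into P one at a time, bumping the leftmost entry strictly greater than the inserted value down to the next row. The recording tableau Q records, in position (i, j), the step at which that cell was added to P.
  Insert 7 (step 1): P = [7];  Q = [1]
  Insert 3 (step 2): P = [3] / [7];  Q = [1] / [2]
  Insert 4 (step 3): P = [3, 4] / [7];  Q = [1, 3] / [2]
  Insert 9 (step 4): P = [3, 4, 9] / [7];  Q = [1, 3, 4] / [2]
  Insert 6 (step 5): P = [3, 4, 6] / [7, 9];  Q = [1, 3, 4] / [2, 5]
  Insert 1 (step 6): P = [1, 4, 6] / [3, 9] / [7];  Q = [1, 3, 4] / [2, 5] / [6]
  Insert 8 (step 7): P = [1, 4, 6, 8] / [3, 9] / [7];  Q = [1, 3, 4, 7] / [2, 5] / [6]
  Insert 5 (step 8): P = [1, 4, 5, 8] / [3, 6] / [7, 9];  Q = [1, 3, 4, 7] / [2, 5] / [6, 8]
  Insert 2 (step 9): P = [1, 2, 5, 8] / [3, 4] / [6, 9] / [7];  Q = [1, 3, 4, 7] / [2, 5] / [6, 8] / [9]
Final shape: (4, 2, 2, 1).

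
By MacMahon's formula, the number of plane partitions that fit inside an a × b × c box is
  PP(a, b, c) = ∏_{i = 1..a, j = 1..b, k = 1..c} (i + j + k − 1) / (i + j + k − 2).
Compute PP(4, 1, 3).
PP(4, 1, 3) = 35

Evaluate the triple product over i = 1..4, j = 1..1, k = 1..3. The factors are (2/1) · (3/2) · (4/3) · (3/2) · (4/3) · (5/4) · (4/3) · (5/4) · … (12 factors total). The numerators and denominators telescope so the product is an integer; carrying out the multiplication exactly gives PP(4, 1, 3) = 35.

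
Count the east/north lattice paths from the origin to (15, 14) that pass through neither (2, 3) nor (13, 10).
Number of paths = 40209930

Inclusion–exclusion. Total paths: C(29, 15) = 77558760. Through P₁: C(5, 2)·C(24, 13) = 24961440. Through P₂: C(23, 13)·C(6, 2) = 17160990. Since P₁ is strictly southwest of P₂, a monotone path through both must visit P₁ then P₂; paths through both = C(5, 2)·C(18, 11)·C(6, 2) = 4773600. Avoid both = 77558760 − 24961440 − 17160990 + 4773600 = 40209930.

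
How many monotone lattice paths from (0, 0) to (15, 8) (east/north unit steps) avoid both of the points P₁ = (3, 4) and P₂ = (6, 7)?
Number of paths = 416454

Inclusion–exclusion. Total paths: C(23, 15) = 490314. Through P₁: C(7, 3)·C(16, 12) = 63700. Through P₂: C(13, 6)·C(10, 9) = 17160. Since P₁ is strictly southwest of P₂, a monotone path through both must visit P₁ then P₂; paths through both = C(7, 3)·C(6, 3)·C(10, 9) = 7000. Avoid both = 490314 − 63700 − 17160 + 7000 = 416454.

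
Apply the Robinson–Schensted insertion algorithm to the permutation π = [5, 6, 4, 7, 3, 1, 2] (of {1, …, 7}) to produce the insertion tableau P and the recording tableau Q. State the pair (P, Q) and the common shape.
P = [1, 2, 7] / [3, 6] / [4] / [5];  Q = [1, 2, 4] / [3, 7] / [5] / [6];  common shape = (3, 2, 1, 1)

Row-insert the values π_1, π_2, … into P one at a time, bumping the leftmost entry strictly greater than the inserted value down to the next row. The recording tableau Q records, in position (i, j), the step at which that cell was added to P.
  Insert 5 (step 1): P = [5];  Q = [1]
  Insert 6 (step 2): P = [5, 6];  Q = [1, 2]
  Insert 4 (step 3): P = [4, 6] / [5];  Q = [1, 2] / [3]
  Insert 7 (step 4): P = [4, 6, 7] / [5];  Q = [1, 2, 4] / [3]
  Insert 3 (step 5): P = [3, 6, 7] / [4] / [5];  Q = [1, 2, 4] / [3] / [5]
  Insert 1 (step 6): P = [1, 6, 7] / [3] / [4] / [5];  Q = [1, 2, 4] / [3] / [5] / [6]
  Insert 2 (step 7): P = [1, 2, 7] / [3, 6] / [4] / [5];  Q = [1, 2, 4] / [3, 7] / [5] / [6]
Final shape: (3, 2, 1, 1).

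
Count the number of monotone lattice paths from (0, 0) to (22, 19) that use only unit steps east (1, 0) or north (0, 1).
Number of paths = 244662670200

A monotone lattice path from (0, 0) to (22, 19) consists of 22 east steps and 19 north steps in some order, so it is determined by which 22 of the 41 steps are east. The count is C(41, 22) = 244662670200.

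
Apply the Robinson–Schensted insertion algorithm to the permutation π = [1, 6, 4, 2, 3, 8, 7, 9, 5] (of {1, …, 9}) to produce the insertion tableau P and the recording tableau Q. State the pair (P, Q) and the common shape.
P = [1, 2, 3, 5, 9] / [4, 7] / [6, 8];  Q = [1, 2, 5, 6, 8] / [3, 7] / [4, 9];  common shape = (5, 2, 2)

Row-insert the values π_1, π_2, … into P one at a time, bumping the leftmost entry strictly greater than the inserted value down to the next row. The recording tableau Q records, in position (i, j), the step at which that cell was added to P.
  Insert 1 (step 1): P = [1];  Q = [1]
  Insert 6 (step 2): P = [1, 6];  Q = [1, 2]
  Insert 4 (step 3): P = [1, 4] / [6];  Q = [1, 2] / [3]
  Insert 2 (step 4): P = [1, 2] / [4] / [6];  Q = [1, 2] / [3] / [4]
  Insert 3 (step 5): P = [1, 2, 3] / [4] / [6];  Q = [1, 2, 5] / [3] / [4]
  Insert 8 (step 6): P = [1, 2, 3, 8] / [4] / [6];  Q = [1, 2, 5, 6] / [3] / [4]
  Insert 7 (step 7): P = [1, 2, 3, 7] / [4, 8] / [6];  Q = [1, 2, 5, 6] / [3, 7] / [4]
  Insert 9 (step 8): P = [1, 2, 3, 7, 9] / [4, 8] / [6];  Q = [1, 2, 5, 6, 8] / [3, 7] / [4]
  Insert 5 (step 9): P = [1, 2, 3, 5, 9] / [4, 7] / [6, 8];  Q = [1, 2, 5, 6, 8] / [3, 7] / [4, 9]
Final shape: (5, 2, 2).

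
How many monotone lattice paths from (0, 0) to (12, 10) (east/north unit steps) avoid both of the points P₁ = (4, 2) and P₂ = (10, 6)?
Number of paths = 380726

Inclusion–exclusion. Total paths: C(22, 12) = 646646. Through P₁: C(6, 4)·C(16, 8) = 193050. Through P₂: C(16, 10)·C(6, 2) = 120120. Since P₁ is strictly southwest of P₂, a monotone path through both must visit P₁ then P₂; paths through both = C(6, 4)·C(10, 6)·C(6, 2) = 47250. Avoid both = 646646 − 193050 − 120120 + 47250 = 380726.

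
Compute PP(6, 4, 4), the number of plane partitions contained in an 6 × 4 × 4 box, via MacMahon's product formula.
PP(6, 4, 4) = 9343620

Evaluate the triple product over i = 1..6, j = 1..4, k = 1..4. The factors are (2/1) · (3/2) · (4/3) · (5/4) · (3/2) · (4/3) · (5/4) · (6/5) · … (96 factors total). The numerators and denominators telescope so the product is an integer; carrying out the multiplication exactly gives PP(6, 4, 4) = 9343620.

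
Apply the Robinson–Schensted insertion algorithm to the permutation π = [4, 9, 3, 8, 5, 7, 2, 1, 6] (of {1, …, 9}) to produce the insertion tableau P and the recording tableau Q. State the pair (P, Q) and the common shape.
P = [1, 5, 6] / [2, 7] / [3, 8] / [4] / [9];  Q = [1, 2, 6] / [3, 4] / [5, 9] / [7] / [8];  common shape = (3, 2, 2, 1, 1)

Row-insert the values π_1, π_2, … into P one at a time, bumping the leftmost entry strictly greater than the inserted value down to the next row. The recording tableau Q records, in position (i, j), the step at which that cell was added to P.
  Insert 4 (step 1): P = [4];  Q = [1]
  Insert 9 (step 2): P = [4, 9];  Q = [1, 2]
  Insert 3 (step 3): P = [3, 9] / [4];  Q = [1, 2] / [3]
  Insert 8 (step 4): P = [3, 8] / [4, 9];  Q = [1, 2] / [3, 4]
  Insert 5 (step 5): P = [3, 5] / [4, 8] / [9];  Q = [1, 2] / [3, 4] / [5]
  Insert 7 (step 6): P = [3, 5, 7] / [4, 8] / [9];  Q = [1, 2, 6] / [3, 4] / [5]
  Insert 2 (step 7): P = [2, 5, 7] / [3, 8] / [4] / [9];  Q = [1, 2, 6] / [3, 4] / [5] / [7]
  Insert 1 (step 8): P = [1, 5, 7] / [2, 8] / [3] / [4] / [9];  Q = [1, 2, 6] / [3, 4] / [5] / [7] / [8]
  Insert 6 (step 9): P = [1, 5, 6] / [2, 7] / [3, 8] / [4] / [9];  Q = [1, 2, 6] / [3, 4] / [5, 9] / [7] / [8]
Final shape: (3, 2, 2, 1, 1).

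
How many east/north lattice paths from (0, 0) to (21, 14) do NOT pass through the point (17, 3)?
Number of paths = 2318403300

Total paths from (0, 0) to (21, 14): C(35, 21) = 2319959400. Paths through (17, 3): (paths (0, 0) → (17, 3)) × (paths (17, 3) → (21, 14)) = C(20, 17) · C(15, 4) = 1140 · 1365 = 1556100. Avoidance count = 2319959400 − 1556100 = 2318403300.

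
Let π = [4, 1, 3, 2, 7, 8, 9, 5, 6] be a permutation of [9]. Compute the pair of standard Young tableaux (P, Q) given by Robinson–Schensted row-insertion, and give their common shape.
P = [1, 2, 5, 6, 9] / [3, 7, 8] / [4];  Q = [1, 3, 5, 6, 7] / [2, 8, 9] / [4];  common shape = (5, 3, 1)

Row-insert the values π_1, π_2, … into P one at a time, bumping the leftmost entry strictly greater than the inserted value down to the next row. The recording tableau Q records, in position (i, j), the step at which that cell was added to P.
  Insert 4 (step 1): P = [4];  Q = [1]
  Insert 1 (step 2): P = [1] / [4];  Q = [1] / [2]
  Insert 3 (step 3): P = [1, 3] / [4];  Q = [1, 3] / [2]
  Insert 2 (step 4): P = [1, 2] / [3] / [4];  Q = [1, 3] / [2] / [4]
  Insert 7 (step 5): P = [1, 2, 7] / [3] / [4];  Q = [1, 3, 5] / [2] / [4]
  Insert 8 (step 6): P = [1, 2, 7, 8] / [3] / [4];  Q = [1, 3, 5, 6] / [2] / [4]
  Insert 9 (step 7): P = [1, 2, 7, 8, 9] / [3] / [4];  Q = [1, 3, 5, 6, 7] / [2] / [4]
  Insert 5 (step 8): P = [1, 2, 5, 8, 9] / [3, 7] / [4];  Q = [1, 3, 5, 6, 7] / [2, 8] / [4]
  Insert 6 (step 9): P = [1, 2, 5, 6, 9] / [3, 7, 8] / [4];  Q = [1, 3, 5, 6, 7] / [2, 8, 9] / [4]
Final shape: (5, 3, 1).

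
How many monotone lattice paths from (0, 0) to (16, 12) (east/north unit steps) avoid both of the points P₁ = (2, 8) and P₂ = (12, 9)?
Number of paths = 20013830

Inclusion–exclusion. Total paths: C(28, 16) = 30421755. Through P₁: C(10, 2)·C(18, 14) = 137700. Through P₂: C(21, 12)·C(7, 4) = 10287550. Since P₁ is strictly southwest of P₂, a monotone path through both must visit P₁ then P₂; paths through both = C(10, 2)·C(11, 10)·C(7, 4) = 17325. Avoid both = 30421755 − 137700 − 10287550 + 17325 = 20013830.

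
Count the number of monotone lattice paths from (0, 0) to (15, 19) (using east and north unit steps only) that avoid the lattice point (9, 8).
Number of paths = 1555106960

Total paths from (0, 0) to (15, 19): C(34, 15) = 1855967520. Paths through (9, 8): (paths (0, 0) → (9, 8)) × (paths (9, 8) → (15, 19)) = C(17, 9) · C(17, 6) = 24310 · 12376 = 300860560. Avoidance count = 1855967520 − 300860560 = 1555106960.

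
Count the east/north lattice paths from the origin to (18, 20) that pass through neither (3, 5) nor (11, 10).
Number of paths = 19433454978

Inclusion–exclusion. Total paths: C(38, 18) = 33578000610. Through P₁: C(8, 3)·C(30, 15) = 8686581120. Through P₂: C(21, 11)·C(17, 7) = 6859620768. Since P₁ is strictly southwest of P₂, a monotone path through both must visit P₁ then P₂; paths through both = C(8, 3)·C(13, 8)·C(17, 7) = 1401656256. Avoid both = 33578000610 − 8686581120 − 6859620768 + 1401656256 = 19433454978.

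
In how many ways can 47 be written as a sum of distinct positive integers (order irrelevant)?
q(47) = 2590

A partition into distinct parts is a strictly decreasing sequence summing to n. The recurrence d(n, m) = d(n, m−1) + d(n−m, m−1) (use part m at most once) with q(n) = d(n, n) gives q(47) = 2590. (Euler's theorem: # distinct-part partitions = # odd-part partitions.)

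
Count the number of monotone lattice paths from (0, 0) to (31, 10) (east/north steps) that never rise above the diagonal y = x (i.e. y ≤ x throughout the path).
Number of paths = 770755843

By the reflection principle (André's argument), the number of monotone paths to (31, 10) with n ≤ m that never go above y = x is C(41, 31) − C(41, 32) = 1121099408 − 350343565 = 770755843.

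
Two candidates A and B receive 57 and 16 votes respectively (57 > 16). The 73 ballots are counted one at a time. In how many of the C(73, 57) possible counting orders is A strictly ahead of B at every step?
Strict-lead orderings = 2960850980855604

Total orderings of the 73 votes with 57 for A: C(73, 57) = 5271759063474612. By the Bertrand ballot formula (Cycle Lemma / reflection principle), the number of orderings in which A is strictly ahead of B throughout is (p − q)/(p + q) · C(p + q, p) = (57 − 16)/(57 + 16) · 5271759063474612 = 2960850980855604.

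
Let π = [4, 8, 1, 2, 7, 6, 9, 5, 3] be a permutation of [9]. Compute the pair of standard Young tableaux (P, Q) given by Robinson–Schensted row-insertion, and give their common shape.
P = [1, 2, 3, 9] / [4, 5] / [6] / [7] / [8];  Q = [1, 2, 5, 7] / [3, 4] / [6] / [8] / [9];  common shape = (4, 2, 1, 1, 1)

Row-insert the values π_1, π_2, … into P one at a time, bumping the leftmost entry strictly greater than the inserted value down to the next row. The recording tableau Q records, in position (i, j), the step at which that cell was added to P.
  Insert 4 (step 1): P = [4];  Q = [1]
  Insert 8 (step 2): P = [4, 8];  Q = [1, 2]
  Insert 1 (step 3): P = [1, 8] / [4];  Q = [1, 2] / [3]
  Insert 2 (step 4): P = [1, 2] / [4, 8];  Q = [1, 2] / [3, 4]
  Insert 7 (step 5): P = [1, 2, 7] / [4, 8];  Q = [1, 2, 5] / [3, 4]
  Insert 6 (step 6): P = [1, 2, 6] / [4, 7] / [8];  Q = [1, 2, 5] / [3, 4] / [6]
  Insert 9 (step 7): P = [1, 2, 6, 9] / [4, 7] / [8];  Q = [1, 2, 5, 7] / [3, 4] / [6]
  Insert 5 (step 8): P = [1, 2, 5, 9] / [4, 6] / [7] / [8];  Q = [1, 2, 5, 7] / [3, 4] / [6] / [8]
  Insert 3 (step 9): P = [1, 2, 3, 9] / [4, 5] / [6] / [7] / [8];  Q = [1, 2, 5, 7] / [3, 4] / [6] / [8] / [9]
Final shape: (4, 2, 1, 1, 1).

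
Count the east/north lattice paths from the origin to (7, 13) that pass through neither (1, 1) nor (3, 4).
Number of paths = 29667

Inclusion–exclusion. Total paths: C(20, 7) = 77520. Through P₁: C(2, 1)·C(18, 6) = 37128. Through P₂: C(7, 3)·C(13, 4) = 25025. Since P₁ is strictly southwest of P₂, a monotone path through both must visit P₁ then P₂; paths through both = C(2, 1)·C(5, 2)·C(13, 4) = 14300. Avoid both = 77520 − 37128 − 25025 + 14300 = 29667.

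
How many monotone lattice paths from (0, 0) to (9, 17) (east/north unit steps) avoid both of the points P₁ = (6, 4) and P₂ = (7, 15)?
Number of paths = 1998806

Inclusion–exclusion. Total paths: C(26, 9) = 3124550. Through P₁: C(10, 6)·C(16, 3) = 117600. Through P₂: C(22, 7)·C(4, 2) = 1023264. Since P₁ is strictly southwest of P₂, a monotone path through both must visit P₁ then P₂; paths through both = C(10, 6)·C(12, 1)·C(4, 2) = 15120. Avoid both = 3124550 − 117600 − 1023264 + 15120 = 1998806.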